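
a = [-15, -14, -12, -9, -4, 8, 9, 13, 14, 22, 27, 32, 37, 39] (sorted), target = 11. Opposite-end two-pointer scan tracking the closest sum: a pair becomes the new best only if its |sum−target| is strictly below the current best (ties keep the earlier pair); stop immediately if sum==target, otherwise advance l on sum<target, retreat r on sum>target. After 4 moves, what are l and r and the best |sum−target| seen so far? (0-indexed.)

[0,13] -15+39=24 d=13 * → r--
[0,12] -15+37=22 d=11 * → r--
[0,11] -15+32=17 d=6 * → r--
[0,10] -15+27=12 d=1 * → r--

l=0, r=9, best |Δ|=1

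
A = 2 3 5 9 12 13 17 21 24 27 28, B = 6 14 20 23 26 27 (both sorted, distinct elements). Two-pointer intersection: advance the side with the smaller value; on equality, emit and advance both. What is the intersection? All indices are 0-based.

intersection = [27]

[i=0,j=0] 2<6 → i++
[i=1,j=0] 3<6 → i++
[i=2,j=0] 5<6 → i++
[i=3,j=0] 9>6 → j++
[i=3,j=1] 9<14 → i++
[i=4,j=1] 12<14 → i++
[i=5,j=1] 13<14 → i++
[i=6,j=1] 17>14 → j++
[i=6,j=2] 17<20 → i++
[i=7,j=2] 21>20 → j++
[i=7,j=3] 21<23 → i++
[i=8,j=3] 24>23 → j++
[i=8,j=4] 24<26 → i++
[i=9,j=4] 27>26 → j++
[i=9,j=5] 27==27 emit → i++,j++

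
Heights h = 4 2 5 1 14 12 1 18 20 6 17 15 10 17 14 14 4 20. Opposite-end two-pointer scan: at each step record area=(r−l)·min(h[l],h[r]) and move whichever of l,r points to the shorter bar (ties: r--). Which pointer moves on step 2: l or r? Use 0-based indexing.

l=0 r=17: min(4,20)*17=68 best=68 *, l++
l=1 r=17: min(2,20)*16=32 best=68, l++

l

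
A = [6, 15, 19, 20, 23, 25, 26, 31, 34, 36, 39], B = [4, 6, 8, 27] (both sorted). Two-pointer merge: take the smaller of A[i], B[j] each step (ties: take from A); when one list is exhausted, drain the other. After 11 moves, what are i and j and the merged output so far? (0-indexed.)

i=7, j=4, merged so far=[4, 6, 6, 8, 15, 19, 20, 23, 25, 26, 27]

i=0 j=0: A[i]=6>B[j]=4 take 4, j++
i=0 j=1: A[i]=6<=B[j]=6 take 6, i++
i=1 j=1: A[i]=15>B[j]=6 take 6, j++
i=1 j=2: A[i]=15>B[j]=8 take 8, j++
i=1 j=3: A[i]=15<=B[j]=27 take 15, i++
i=2 j=3: A[i]=19<=B[j]=27 take 19, i++
i=3 j=3: A[i]=20<=B[j]=27 take 20, i++
i=4 j=3: A[i]=23<=B[j]=27 take 23, i++
i=5 j=3: A[i]=25<=B[j]=27 take 25, i++
i=6 j=3: A[i]=26<=B[j]=27 take 26, i++
i=7 j=3: A[i]=31>B[j]=27 take 27, j++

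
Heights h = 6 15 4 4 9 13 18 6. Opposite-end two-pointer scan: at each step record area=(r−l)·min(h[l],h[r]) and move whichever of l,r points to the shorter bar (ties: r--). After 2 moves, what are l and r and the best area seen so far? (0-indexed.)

l=0 r=7: min(6,6)*7=42 best=42 *, r--
l=0 r=6: min(6,18)*6=36 best=42, l++

l=1, r=6, best area=42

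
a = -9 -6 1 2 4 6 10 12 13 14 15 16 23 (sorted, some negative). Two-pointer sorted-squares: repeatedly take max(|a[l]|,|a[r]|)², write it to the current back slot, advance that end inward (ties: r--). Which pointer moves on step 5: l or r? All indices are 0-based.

r

l=0 r=12: |-9|<=|23| out[12]=529, r--
l=0 r=11: |-9|<=|16| out[11]=256, r--
l=0 r=10: |-9|<=|15| out[10]=225, r--
l=0 r=9: |-9|<=|14| out[9]=196, r--
l=0 r=8: |-9|<=|13| out[8]=169, r--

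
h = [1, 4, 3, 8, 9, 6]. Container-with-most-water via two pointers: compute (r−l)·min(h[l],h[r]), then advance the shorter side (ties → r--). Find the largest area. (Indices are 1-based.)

max area = 16

[1,6] min(1,6)*5=5 best=5 * → l++
[2,6] min(4,6)*4=16 best=16 * → l++
[3,6] min(3,6)*3=9 best=16 → l++
[4,6] min(8,6)*2=12 best=16 → r--
[4,5] min(8,9)*1=8 best=16 → l++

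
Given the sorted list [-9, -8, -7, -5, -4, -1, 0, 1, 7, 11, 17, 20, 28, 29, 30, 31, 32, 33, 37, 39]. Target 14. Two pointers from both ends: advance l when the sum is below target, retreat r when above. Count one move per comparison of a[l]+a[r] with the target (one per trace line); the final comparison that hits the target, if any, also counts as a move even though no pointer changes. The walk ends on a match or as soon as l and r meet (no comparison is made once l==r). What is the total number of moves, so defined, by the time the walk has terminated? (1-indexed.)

[1,20] -9+39=30 >14 → r--
[1,19] -9+37=28 >14 → r--
[1,18] -9+33=24 >14 → r--
[1,17] -9+32=23 >14 → r--
[1,16] -9+31=22 >14 → r--
[1,15] -9+30=21 >14 → r--
[1,14] -9+29=20 >14 → r--
[1,13] -9+28=19 >14 → r--
[1,12] -9+20=11 <14 → l++
[2,12] -8+20=12 <14 → l++
[3,12] -7+20=13 <14 → l++
[4,12] -5+20=15 >14 → r--
[4,11] -5+17=12 <14 → l++
[5,11] -4+17=13 <14 → l++
[6,11] -1+17=16 >14 → r--
[6,10] -1+11=10 <14 → l++
[7,10] 0+11=11 <14 → l++
[8,10] 1+11=12 <14 → l++
[9,10] 7+11=18 >14 → r--

19 moves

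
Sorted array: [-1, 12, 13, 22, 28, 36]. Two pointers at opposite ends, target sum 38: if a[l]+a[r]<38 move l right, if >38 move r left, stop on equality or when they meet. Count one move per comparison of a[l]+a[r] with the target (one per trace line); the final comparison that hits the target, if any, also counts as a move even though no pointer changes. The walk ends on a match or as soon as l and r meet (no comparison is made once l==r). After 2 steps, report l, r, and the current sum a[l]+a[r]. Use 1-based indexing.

l=2, r=5, sum=40

[1,6] -1+36=35 <38 → l++
[2,6] 12+36=48 >38 → r--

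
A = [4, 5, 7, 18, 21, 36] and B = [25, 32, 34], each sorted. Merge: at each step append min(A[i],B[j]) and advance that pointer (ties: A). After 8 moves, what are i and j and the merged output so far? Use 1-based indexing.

i=6, j=4, merged so far=[4, 5, 7, 18, 21, 25, 32, 34]

i=1 j=1: A[i]=4<=B[j]=25 take 4, i++
i=2 j=1: A[i]=5<=B[j]=25 take 5, i++
i=3 j=1: A[i]=7<=B[j]=25 take 7, i++
i=4 j=1: A[i]=18<=B[j]=25 take 18, i++
i=5 j=1: A[i]=21<=B[j]=25 take 21, i++
i=6 j=1: A[i]=36>B[j]=25 take 25, j++
i=6 j=2: A[i]=36>B[j]=32 take 32, j++
i=6 j=3: A[i]=36>B[j]=34 take 34, j++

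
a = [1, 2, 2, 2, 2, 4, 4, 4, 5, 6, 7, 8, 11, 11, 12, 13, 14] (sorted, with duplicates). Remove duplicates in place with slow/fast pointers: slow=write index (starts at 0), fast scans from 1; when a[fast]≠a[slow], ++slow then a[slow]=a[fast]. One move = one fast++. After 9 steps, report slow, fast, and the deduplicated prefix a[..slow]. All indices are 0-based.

slow=0 fast=1: a[fast]=2≠a[slow]=1 write a[1]=2, slow++,fast++
slow=1 fast=2: a[fast]=2=a[slow] dup, fast++
slow=1 fast=3: a[fast]=2=a[slow] dup, fast++
slow=1 fast=4: a[fast]=2=a[slow] dup, fast++
slow=1 fast=5: a[fast]=4≠a[slow]=2 write a[2]=4, slow++,fast++
slow=2 fast=6: a[fast]=4=a[slow] dup, fast++
slow=2 fast=7: a[fast]=4=a[slow] dup, fast++
slow=2 fast=8: a[fast]=5≠a[slow]=4 write a[3]=5, slow++,fast++
slow=3 fast=9: a[fast]=6≠a[slow]=5 write a[4]=6, slow++,fast++

slow=4, fast=10, prefix=[1, 2, 4, 5, 6]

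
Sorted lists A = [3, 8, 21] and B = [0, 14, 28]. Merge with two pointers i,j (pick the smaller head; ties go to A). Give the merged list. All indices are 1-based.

[0, 3, 8, 14, 21, 28]

i=1 j=1: A[i]=3>B[j]=0 take 0, j++
i=1 j=2: A[i]=3<=B[j]=14 take 3, i++
i=2 j=2: A[i]=8<=B[j]=14 take 8, i++
i=3 j=2: A[i]=21>B[j]=14 take 14, j++
i=3 j=3: A[i]=21<=B[j]=28 take 21, i++
i=4 j=3: A done, take B[j]=28, j++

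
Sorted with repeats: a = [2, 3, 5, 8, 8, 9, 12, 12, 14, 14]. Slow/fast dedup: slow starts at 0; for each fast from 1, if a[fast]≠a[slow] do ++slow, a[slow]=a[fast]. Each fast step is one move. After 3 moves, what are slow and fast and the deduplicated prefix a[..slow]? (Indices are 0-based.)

(s=0,f=1) a[fast]=3≠a[slow]=2 write a[1]=3 → slow++,fast++
(s=1,f=2) a[fast]=5≠a[slow]=3 write a[2]=5 → slow++,fast++
(s=2,f=3) a[fast]=8≠a[slow]=5 write a[3]=8 → slow++,fast++

slow=3, fast=4, prefix=[2, 3, 5, 8]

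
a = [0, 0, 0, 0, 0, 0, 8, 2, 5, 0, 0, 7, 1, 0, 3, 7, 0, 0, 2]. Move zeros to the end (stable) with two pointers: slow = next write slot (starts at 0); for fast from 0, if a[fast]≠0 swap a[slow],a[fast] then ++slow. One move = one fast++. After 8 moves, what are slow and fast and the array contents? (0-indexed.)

(s=0,f=0) a[fast]=0 → fast++
(s=0,f=1) a[fast]=0 → fast++
(s=0,f=2) a[fast]=0 → fast++
(s=0,f=3) a[fast]=0 → fast++
(s=0,f=4) a[fast]=0 → fast++
(s=0,f=5) a[fast]=0 → fast++
(s=0,f=6) a[fast]=8≠0 swap→a[0]=8 → slow++,fast++
(s=1,f=7) a[fast]=2≠0 swap→a[1]=2 → slow++,fast++

slow=2, fast=8, a=[8, 2, 0, 0, 0, 0, 0, 0, 5, 0, 0, 7, 1, 0, 3, 7, 0, 0, 2]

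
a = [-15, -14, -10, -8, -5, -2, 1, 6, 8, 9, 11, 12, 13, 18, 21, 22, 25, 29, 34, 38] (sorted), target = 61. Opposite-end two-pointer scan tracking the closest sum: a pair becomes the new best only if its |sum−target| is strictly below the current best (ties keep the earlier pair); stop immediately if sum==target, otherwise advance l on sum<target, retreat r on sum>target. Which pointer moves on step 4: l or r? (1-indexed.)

[1,20] -15+38=23 d=38 * → l++
[2,20] -14+38=24 d=37 * → l++
[3,20] -10+38=28 d=33 * → l++
[4,20] -8+38=30 d=31 * → l++

l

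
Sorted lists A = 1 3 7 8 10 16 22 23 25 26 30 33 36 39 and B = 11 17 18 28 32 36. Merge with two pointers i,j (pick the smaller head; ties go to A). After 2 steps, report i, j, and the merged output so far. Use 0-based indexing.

i=2, j=0, merged so far=[1, 3]

i=0 j=0: A[i]=1<=B[j]=11 take 1, i++
i=1 j=0: A[i]=3<=B[j]=11 take 3, i++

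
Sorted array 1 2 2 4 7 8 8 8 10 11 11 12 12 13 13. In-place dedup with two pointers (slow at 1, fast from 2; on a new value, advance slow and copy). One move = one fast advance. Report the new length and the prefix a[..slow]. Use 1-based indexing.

length 9; prefix = [1, 2, 4, 7, 8, 10, 11, 12, 13]

(s=1,f=2) a[fast]=2≠a[slow]=1 write a[2]=2 → slow++,fast++
(s=2,f=3) a[fast]=2=a[slow] dup → fast++
(s=2,f=4) a[fast]=4≠a[slow]=2 write a[3]=4 → slow++,fast++
(s=3,f=5) a[fast]=7≠a[slow]=4 write a[4]=7 → slow++,fast++
(s=4,f=6) a[fast]=8≠a[slow]=7 write a[5]=8 → slow++,fast++
(s=5,f=7) a[fast]=8=a[slow] dup → fast++
(s=5,f=8) a[fast]=8=a[slow] dup → fast++
(s=5,f=9) a[fast]=10≠a[slow]=8 write a[6]=10 → slow++,fast++
(s=6,f=10) a[fast]=11≠a[slow]=10 write a[7]=11 → slow++,fast++
(s=7,f=11) a[fast]=11=a[slow] dup → fast++
(s=7,f=12) a[fast]=12≠a[slow]=11 write a[8]=12 → slow++,fast++
(s=8,f=13) a[fast]=12=a[slow] dup → fast++
(s=8,f=14) a[fast]=13≠a[slow]=12 write a[9]=13 → slow++,fast++
(s=9,f=15) a[fast]=13=a[slow] dup → fast++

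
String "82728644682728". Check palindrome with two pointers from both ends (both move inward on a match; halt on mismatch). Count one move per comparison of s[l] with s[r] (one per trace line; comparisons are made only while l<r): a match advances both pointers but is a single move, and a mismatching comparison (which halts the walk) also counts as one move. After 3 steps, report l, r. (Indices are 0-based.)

l=0 r=13: '8'=='8', l++,r--
l=1 r=12: '2'=='2', l++,r--
l=2 r=11: '7'=='7', l++,r--

l=3, r=10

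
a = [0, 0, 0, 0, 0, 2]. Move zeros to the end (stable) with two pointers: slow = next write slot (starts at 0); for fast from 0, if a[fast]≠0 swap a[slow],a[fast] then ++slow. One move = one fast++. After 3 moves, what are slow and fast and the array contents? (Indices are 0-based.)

slow=0 fast=0: a[fast]=0, fast++
slow=0 fast=1: a[fast]=0, fast++
slow=0 fast=2: a[fast]=0, fast++

slow=0, fast=3, a=[0, 0, 0, 0, 0, 2]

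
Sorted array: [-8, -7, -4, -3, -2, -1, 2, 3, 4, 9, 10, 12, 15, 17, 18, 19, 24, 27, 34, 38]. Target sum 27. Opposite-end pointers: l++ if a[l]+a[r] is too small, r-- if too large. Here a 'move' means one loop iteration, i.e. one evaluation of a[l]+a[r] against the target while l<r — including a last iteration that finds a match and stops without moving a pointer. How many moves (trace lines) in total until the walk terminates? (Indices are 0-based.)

[0,19] -8+38=30 >27 → r--
[0,18] -8+34=26 <27 → l++
[1,18] -7+34=27 → found

3 moves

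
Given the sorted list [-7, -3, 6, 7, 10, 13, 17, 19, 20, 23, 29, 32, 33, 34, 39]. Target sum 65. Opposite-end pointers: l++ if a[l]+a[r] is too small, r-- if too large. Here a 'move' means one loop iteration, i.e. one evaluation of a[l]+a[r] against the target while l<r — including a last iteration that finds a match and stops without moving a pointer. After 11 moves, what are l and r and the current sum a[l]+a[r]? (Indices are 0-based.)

l=10, r=13, sum=63

l=0 r=14: -7+39=32 <65, l++
l=1 r=14: -3+39=36 <65, l++
l=2 r=14: 6+39=45 <65, l++
l=3 r=14: 7+39=46 <65, l++
l=4 r=14: 10+39=49 <65, l++
l=5 r=14: 13+39=52 <65, l++
l=6 r=14: 17+39=56 <65, l++
l=7 r=14: 19+39=58 <65, l++
l=8 r=14: 20+39=59 <65, l++
l=9 r=14: 23+39=62 <65, l++
l=10 r=14: 29+39=68 >65, r--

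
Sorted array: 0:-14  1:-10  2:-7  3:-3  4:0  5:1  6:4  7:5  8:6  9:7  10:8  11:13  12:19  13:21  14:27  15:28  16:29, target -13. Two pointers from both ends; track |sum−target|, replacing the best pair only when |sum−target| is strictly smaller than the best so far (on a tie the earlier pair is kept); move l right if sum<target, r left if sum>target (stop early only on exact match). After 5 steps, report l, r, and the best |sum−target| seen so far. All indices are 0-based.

l=0, r=11, best |Δ|=18

l=0 r=16: -14+29=15 d=28 *, r--
l=0 r=15: -14+28=14 d=27 *, r--
l=0 r=14: -14+27=13 d=26 *, r--
l=0 r=13: -14+21=7 d=20 *, r--
l=0 r=12: -14+19=5 d=18 *, r--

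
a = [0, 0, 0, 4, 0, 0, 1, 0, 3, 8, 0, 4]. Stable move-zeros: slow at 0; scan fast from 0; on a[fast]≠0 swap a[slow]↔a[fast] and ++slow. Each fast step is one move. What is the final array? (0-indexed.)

[4, 1, 3, 8, 4, 0, 0, 0, 0, 0, 0, 0]

slow=0 fast=0: a[fast]=0, fast++
slow=0 fast=1: a[fast]=0, fast++
slow=0 fast=2: a[fast]=0, fast++
slow=0 fast=3: a[fast]=4≠0 swap→a[0]=4, slow++,fast++
slow=1 fast=4: a[fast]=0, fast++
slow=1 fast=5: a[fast]=0, fast++
slow=1 fast=6: a[fast]=1≠0 swap→a[1]=1, slow++,fast++
slow=2 fast=7: a[fast]=0, fast++
slow=2 fast=8: a[fast]=3≠0 swap→a[2]=3, slow++,fast++
slow=3 fast=9: a[fast]=8≠0 swap→a[3]=8, slow++,fast++
slow=4 fast=10: a[fast]=0, fast++
slow=4 fast=11: a[fast]=4≠0 swap→a[4]=4, slow++,fast++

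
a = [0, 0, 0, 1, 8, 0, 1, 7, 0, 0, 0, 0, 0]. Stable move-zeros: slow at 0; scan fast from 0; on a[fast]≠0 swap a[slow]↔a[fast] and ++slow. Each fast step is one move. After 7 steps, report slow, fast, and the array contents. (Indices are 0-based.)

slow=0 fast=0: a[fast]=0, fast++
slow=0 fast=1: a[fast]=0, fast++
slow=0 fast=2: a[fast]=0, fast++
slow=0 fast=3: a[fast]=1≠0 swap→a[0]=1, slow++,fast++
slow=1 fast=4: a[fast]=8≠0 swap→a[1]=8, slow++,fast++
slow=2 fast=5: a[fast]=0, fast++
slow=2 fast=6: a[fast]=1≠0 swap→a[2]=1, slow++,fast++

slow=3, fast=7, a=[1, 8, 1, 0, 0, 0, 0, 7, 0, 0, 0, 0, 0]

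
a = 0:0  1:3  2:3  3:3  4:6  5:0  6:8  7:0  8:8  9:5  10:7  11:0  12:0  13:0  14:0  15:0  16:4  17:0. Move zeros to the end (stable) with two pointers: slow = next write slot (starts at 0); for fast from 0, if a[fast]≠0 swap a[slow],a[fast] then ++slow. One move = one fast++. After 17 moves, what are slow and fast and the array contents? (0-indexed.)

slow=0 fast=0: a[fast]=0, fast++
slow=0 fast=1: a[fast]=3≠0 swap→a[0]=3, slow++,fast++
slow=1 fast=2: a[fast]=3≠0 swap→a[1]=3, slow++,fast++
slow=2 fast=3: a[fast]=3≠0 swap→a[2]=3, slow++,fast++
slow=3 fast=4: a[fast]=6≠0 swap→a[3]=6, slow++,fast++
slow=4 fast=5: a[fast]=0, fast++
slow=4 fast=6: a[fast]=8≠0 swap→a[4]=8, slow++,fast++
slow=5 fast=7: a[fast]=0, fast++
slow=5 fast=8: a[fast]=8≠0 swap→a[5]=8, slow++,fast++
slow=6 fast=9: a[fast]=5≠0 swap→a[6]=5, slow++,fast++
slow=7 fast=10: a[fast]=7≠0 swap→a[7]=7, slow++,fast++
slow=8 fast=11: a[fast]=0, fast++
slow=8 fast=12: a[fast]=0, fast++
slow=8 fast=13: a[fast]=0, fast++
slow=8 fast=14: a[fast]=0, fast++
slow=8 fast=15: a[fast]=0, fast++
slow=8 fast=16: a[fast]=4≠0 swap→a[8]=4, slow++,fast++

slow=9, fast=17, a=[3, 3, 3, 6, 8, 8, 5, 7, 4, 0, 0, 0, 0, 0, 0, 0, 0, 0]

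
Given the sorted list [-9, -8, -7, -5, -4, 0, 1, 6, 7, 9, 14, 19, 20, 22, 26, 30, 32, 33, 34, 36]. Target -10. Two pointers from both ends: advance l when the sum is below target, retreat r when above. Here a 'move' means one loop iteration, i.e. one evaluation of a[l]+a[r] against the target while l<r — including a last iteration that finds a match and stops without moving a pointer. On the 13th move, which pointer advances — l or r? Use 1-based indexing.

r

[1,20] -9+36=27 >-10 → r--
[1,19] -9+34=25 >-10 → r--
[1,18] -9+33=24 >-10 → r--
[1,17] -9+32=23 >-10 → r--
[1,16] -9+30=21 >-10 → r--
[1,15] -9+26=17 >-10 → r--
[1,14] -9+22=13 >-10 → r--
[1,13] -9+20=11 >-10 → r--
[1,12] -9+19=10 >-10 → r--
[1,11] -9+14=5 >-10 → r--
[1,10] -9+9=0 >-10 → r--
[1,9] -9+7=-2 >-10 → r--
[1,8] -9+6=-3 >-10 → r--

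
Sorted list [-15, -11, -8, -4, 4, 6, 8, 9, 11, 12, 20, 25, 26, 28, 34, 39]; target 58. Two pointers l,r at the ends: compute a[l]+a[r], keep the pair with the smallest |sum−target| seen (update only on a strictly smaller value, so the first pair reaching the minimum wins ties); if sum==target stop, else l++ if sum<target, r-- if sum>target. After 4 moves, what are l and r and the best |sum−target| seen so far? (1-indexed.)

l=5, r=16, best |Δ|=23

l=1 r=16: -15+39=24 d=34 *, l++
l=2 r=16: -11+39=28 d=30 *, l++
l=3 r=16: -8+39=31 d=27 *, l++
l=4 r=16: -4+39=35 d=23 *, l++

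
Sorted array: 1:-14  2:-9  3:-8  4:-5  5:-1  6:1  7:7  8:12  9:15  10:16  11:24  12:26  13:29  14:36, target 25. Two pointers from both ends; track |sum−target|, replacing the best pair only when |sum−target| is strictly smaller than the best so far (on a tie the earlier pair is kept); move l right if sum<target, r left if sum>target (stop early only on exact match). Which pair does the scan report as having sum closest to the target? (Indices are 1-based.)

[1,14] -14+36=22 d=3 * → l++
[2,14] -9+36=27 d=2 * → r--
[2,13] -9+29=20 d=5 → l++
[3,13] -8+29=21 d=4 → l++
[4,13] -5+29=24 d=1 * → l++
[5,13] -1+29=28 d=3 → r--
[5,12] -1+26=25 d=0 * → stop

pair (-1, 26) with sum 25 (|Δ|=0)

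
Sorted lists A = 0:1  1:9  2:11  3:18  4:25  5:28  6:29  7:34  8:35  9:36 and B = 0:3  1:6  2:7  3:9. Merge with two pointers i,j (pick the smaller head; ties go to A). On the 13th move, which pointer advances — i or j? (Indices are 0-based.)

[i=0,j=0] A[i]=1<=B[j]=3 take 1 → i++
[i=1,j=0] A[i]=9>B[j]=3 take 3 → j++
[i=1,j=1] A[i]=9>B[j]=6 take 6 → j++
[i=1,j=2] A[i]=9>B[j]=7 take 7 → j++
[i=1,j=3] A[i]=9<=B[j]=9 take 9 → i++
[i=2,j=3] A[i]=11>B[j]=9 take 9 → j++
[i=2,j=4] B done, take A[i]=11 → i++
[i=3,j=4] B done, take A[i]=18 → i++
[i=4,j=4] B done, take A[i]=25 → i++
[i=5,j=4] B done, take A[i]=28 → i++
[i=6,j=4] B done, take A[i]=29 → i++
[i=7,j=4] B done, take A[i]=34 → i++
[i=8,j=4] B done, take A[i]=35 → i++

i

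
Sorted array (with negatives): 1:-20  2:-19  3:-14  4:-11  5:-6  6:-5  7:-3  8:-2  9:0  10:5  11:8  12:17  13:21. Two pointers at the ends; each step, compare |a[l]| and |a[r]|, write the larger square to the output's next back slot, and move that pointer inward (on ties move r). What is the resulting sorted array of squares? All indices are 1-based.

[0, 4, 9, 25, 25, 36, 64, 121, 196, 289, 361, 400, 441]

l=1 r=13: |-20|<=|21| out[13]=441, r--
l=1 r=12: |-20|>|17| out[12]=400, l++
l=2 r=12: |-19|>|17| out[11]=361, l++
l=3 r=12: |-14|<=|17| out[10]=289, r--
l=3 r=11: |-14|>|8| out[9]=196, l++
l=4 r=11: |-11|>|8| out[8]=121, l++
l=5 r=11: |-6|<=|8| out[7]=64, r--
l=5 r=10: |-6|>|5| out[6]=36, l++
l=6 r=10: |-5|<=|5| out[5]=25, r--
l=6 r=9: |-5|>|0| out[4]=25, l++
l=7 r=9: |-3|>|0| out[3]=9, l++
l=8 r=9: |-2|>|0| out[2]=4, l++
l=9 r=9: |0|<=|0| out[1]=0, r--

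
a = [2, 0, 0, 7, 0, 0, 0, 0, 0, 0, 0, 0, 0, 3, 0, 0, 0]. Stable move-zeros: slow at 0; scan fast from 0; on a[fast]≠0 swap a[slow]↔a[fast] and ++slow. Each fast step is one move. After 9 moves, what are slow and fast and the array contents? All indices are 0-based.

slow=0 fast=0: a[fast]=2≠0 swap→a[0]=2, slow++,fast++
slow=1 fast=1: a[fast]=0, fast++
slow=1 fast=2: a[fast]=0, fast++
slow=1 fast=3: a[fast]=7≠0 swap→a[1]=7, slow++,fast++
slow=2 fast=4: a[fast]=0, fast++
slow=2 fast=5: a[fast]=0, fast++
slow=2 fast=6: a[fast]=0, fast++
slow=2 fast=7: a[fast]=0, fast++
slow=2 fast=8: a[fast]=0, fast++

slow=2, fast=9, a=[2, 7, 0, 0, 0, 0, 0, 0, 0, 0, 0, 0, 0, 3, 0, 0, 0]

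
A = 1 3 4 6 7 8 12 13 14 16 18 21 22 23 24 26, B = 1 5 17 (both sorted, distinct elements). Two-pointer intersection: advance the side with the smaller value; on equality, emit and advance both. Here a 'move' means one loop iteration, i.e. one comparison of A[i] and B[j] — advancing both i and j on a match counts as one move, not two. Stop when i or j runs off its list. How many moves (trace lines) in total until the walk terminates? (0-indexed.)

12 moves

i=0 j=0: 1==1 emit, i++,j++
i=1 j=1: 3<5, i++
i=2 j=1: 4<5, i++
i=3 j=1: 6>5, j++
i=3 j=2: 6<17, i++
i=4 j=2: 7<17, i++
i=5 j=2: 8<17, i++
i=6 j=2: 12<17, i++
i=7 j=2: 13<17, i++
i=8 j=2: 14<17, i++
i=9 j=2: 16<17, i++
i=10 j=2: 18>17, j++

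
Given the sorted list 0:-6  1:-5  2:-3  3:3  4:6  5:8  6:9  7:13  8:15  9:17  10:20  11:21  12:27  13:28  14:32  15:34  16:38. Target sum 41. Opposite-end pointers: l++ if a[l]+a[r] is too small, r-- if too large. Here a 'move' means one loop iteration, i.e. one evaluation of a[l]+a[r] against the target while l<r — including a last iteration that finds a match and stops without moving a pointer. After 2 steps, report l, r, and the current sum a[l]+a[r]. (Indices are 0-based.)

l=0 r=16: -6+38=32 <41, l++
l=1 r=16: -5+38=33 <41, l++

l=2, r=16, sum=35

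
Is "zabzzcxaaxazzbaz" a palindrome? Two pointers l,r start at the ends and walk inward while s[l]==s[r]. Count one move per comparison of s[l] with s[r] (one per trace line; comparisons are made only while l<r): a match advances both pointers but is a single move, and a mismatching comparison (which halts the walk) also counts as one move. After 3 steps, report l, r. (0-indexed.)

l=3, r=12

[0,15] 'z'=='z' → l++,r--
[1,14] 'a'=='a' → l++,r--
[2,13] 'b'=='b' → l++,r--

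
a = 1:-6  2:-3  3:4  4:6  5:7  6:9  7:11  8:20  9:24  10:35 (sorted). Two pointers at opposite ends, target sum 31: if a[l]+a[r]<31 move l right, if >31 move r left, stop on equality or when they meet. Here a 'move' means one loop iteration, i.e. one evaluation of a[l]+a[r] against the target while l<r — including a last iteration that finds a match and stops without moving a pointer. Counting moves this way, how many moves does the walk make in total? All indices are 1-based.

l=1 r=10: -6+35=29 <31, l++
l=2 r=10: -3+35=32 >31, r--
l=2 r=9: -3+24=21 <31, l++
l=3 r=9: 4+24=28 <31, l++
l=4 r=9: 6+24=30 <31, l++
l=5 r=9: 7+24=31, found

6 moves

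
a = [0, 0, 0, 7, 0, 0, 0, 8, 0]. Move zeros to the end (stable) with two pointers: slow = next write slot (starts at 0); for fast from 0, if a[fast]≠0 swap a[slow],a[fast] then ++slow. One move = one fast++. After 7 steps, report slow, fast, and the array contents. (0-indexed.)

slow=1, fast=7, a=[7, 0, 0, 0, 0, 0, 0, 8, 0]

(s=0,f=0) a[fast]=0 → fast++
(s=0,f=1) a[fast]=0 → fast++
(s=0,f=2) a[fast]=0 → fast++
(s=0,f=3) a[fast]=7≠0 swap→a[0]=7 → slow++,fast++
(s=1,f=4) a[fast]=0 → fast++
(s=1,f=5) a[fast]=0 → fast++
(s=1,f=6) a[fast]=0 → fast++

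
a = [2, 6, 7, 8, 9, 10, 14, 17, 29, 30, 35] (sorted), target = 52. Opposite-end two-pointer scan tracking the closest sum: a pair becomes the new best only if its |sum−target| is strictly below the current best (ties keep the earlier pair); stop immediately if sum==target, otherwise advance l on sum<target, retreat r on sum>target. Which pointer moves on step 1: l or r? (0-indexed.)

[0,10] 2+35=37 d=15 * → l++

l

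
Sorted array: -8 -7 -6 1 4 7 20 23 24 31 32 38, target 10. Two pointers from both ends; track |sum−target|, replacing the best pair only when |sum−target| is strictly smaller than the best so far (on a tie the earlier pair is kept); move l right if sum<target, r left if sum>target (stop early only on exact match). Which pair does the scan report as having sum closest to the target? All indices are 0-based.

pair (4, 7) with sum 11 (|Δ|=1)

[0,11] -8+38=30 d=20 * → r--
[0,10] -8+32=24 d=14 * → r--
[0,9] -8+31=23 d=13 * → r--
[0,8] -8+24=16 d=6 * → r--
[0,7] -8+23=15 d=5 * → r--
[0,6] -8+20=12 d=2 * → r--
[0,5] -8+7=-1 d=11 → l++
[1,5] -7+7=0 d=10 → l++
[2,5] -6+7=1 d=9 → l++
[3,5] 1+7=8 d=2 → l++
[4,5] 4+7=11 d=1 * → r--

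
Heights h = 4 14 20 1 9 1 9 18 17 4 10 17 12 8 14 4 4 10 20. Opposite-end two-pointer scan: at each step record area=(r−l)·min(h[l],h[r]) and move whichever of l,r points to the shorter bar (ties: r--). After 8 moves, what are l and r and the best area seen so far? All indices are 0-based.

l=2, r=12, best area=320

l=0 r=18: min(4,20)*18=72 best=72 *, l++
l=1 r=18: min(14,20)*17=238 best=238 *, l++
l=2 r=18: min(20,20)*16=320 best=320 *, r--
l=2 r=17: min(20,10)*15=150 best=320, r--
l=2 r=16: min(20,4)*14=56 best=320, r--
l=2 r=15: min(20,4)*13=52 best=320, r--
l=2 r=14: min(20,14)*12=168 best=320, r--
l=2 r=13: min(20,8)*11=88 best=320, r--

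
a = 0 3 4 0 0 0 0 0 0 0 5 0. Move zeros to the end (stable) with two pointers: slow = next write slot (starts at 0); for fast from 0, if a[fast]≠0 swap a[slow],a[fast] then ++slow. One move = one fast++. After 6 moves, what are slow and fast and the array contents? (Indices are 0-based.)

slow=2, fast=6, a=[3, 4, 0, 0, 0, 0, 0, 0, 0, 0, 5, 0]

slow=0 fast=0: a[fast]=0, fast++
slow=0 fast=1: a[fast]=3≠0 swap→a[0]=3, slow++,fast++
slow=1 fast=2: a[fast]=4≠0 swap→a[1]=4, slow++,fast++
slow=2 fast=3: a[fast]=0, fast++
slow=2 fast=4: a[fast]=0, fast++
slow=2 fast=5: a[fast]=0, fast++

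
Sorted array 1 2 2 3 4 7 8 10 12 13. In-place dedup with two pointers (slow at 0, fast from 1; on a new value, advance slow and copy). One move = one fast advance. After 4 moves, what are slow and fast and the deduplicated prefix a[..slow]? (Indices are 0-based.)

slow=3, fast=5, prefix=[1, 2, 3, 4]

(s=0,f=1) a[fast]=2≠a[slow]=1 write a[1]=2 → slow++,fast++
(s=1,f=2) a[fast]=2=a[slow] dup → fast++
(s=1,f=3) a[fast]=3≠a[slow]=2 write a[2]=3 → slow++,fast++
(s=2,f=4) a[fast]=4≠a[slow]=3 write a[3]=4 → slow++,fast++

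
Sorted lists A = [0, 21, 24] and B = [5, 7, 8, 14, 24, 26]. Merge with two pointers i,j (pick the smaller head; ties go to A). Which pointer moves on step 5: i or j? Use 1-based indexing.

j

[i=1,j=1] A[i]=0<=B[j]=5 take 0 → i++
[i=2,j=1] A[i]=21>B[j]=5 take 5 → j++
[i=2,j=2] A[i]=21>B[j]=7 take 7 → j++
[i=2,j=3] A[i]=21>B[j]=8 take 8 → j++
[i=2,j=4] A[i]=21>B[j]=14 take 14 → j++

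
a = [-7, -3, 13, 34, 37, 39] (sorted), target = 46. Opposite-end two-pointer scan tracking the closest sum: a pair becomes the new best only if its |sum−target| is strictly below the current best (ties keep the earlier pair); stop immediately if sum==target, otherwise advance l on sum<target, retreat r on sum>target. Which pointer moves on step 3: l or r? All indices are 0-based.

r

l=0 r=5: -7+39=32 d=14 *, l++
l=1 r=5: -3+39=36 d=10 *, l++
l=2 r=5: 13+39=52 d=6 *, r--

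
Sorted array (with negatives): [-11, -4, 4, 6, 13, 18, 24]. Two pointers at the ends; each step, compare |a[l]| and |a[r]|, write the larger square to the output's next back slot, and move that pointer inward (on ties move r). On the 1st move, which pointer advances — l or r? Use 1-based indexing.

r

l=1 r=7: |-11|<=|24| out[7]=576, r--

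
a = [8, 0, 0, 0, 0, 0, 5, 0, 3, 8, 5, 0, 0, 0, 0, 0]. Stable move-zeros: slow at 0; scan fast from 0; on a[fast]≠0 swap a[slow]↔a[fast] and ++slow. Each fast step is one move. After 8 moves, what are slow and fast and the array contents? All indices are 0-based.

slow=2, fast=8, a=[8, 5, 0, 0, 0, 0, 0, 0, 3, 8, 5, 0, 0, 0, 0, 0]

(s=0,f=0) a[fast]=8≠0 swap→a[0]=8 → slow++,fast++
(s=1,f=1) a[fast]=0 → fast++
(s=1,f=2) a[fast]=0 → fast++
(s=1,f=3) a[fast]=0 → fast++
(s=1,f=4) a[fast]=0 → fast++
(s=1,f=5) a[fast]=0 → fast++
(s=1,f=6) a[fast]=5≠0 swap→a[1]=5 → slow++,fast++
(s=2,f=7) a[fast]=0 → fast++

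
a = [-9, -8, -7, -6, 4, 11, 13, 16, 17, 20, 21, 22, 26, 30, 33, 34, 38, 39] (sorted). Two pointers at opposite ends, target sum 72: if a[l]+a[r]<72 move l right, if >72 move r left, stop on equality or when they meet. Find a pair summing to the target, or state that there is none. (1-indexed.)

(33, 39)

l=1 r=18: -9+39=30 <72, l++
l=2 r=18: -8+39=31 <72, l++
l=3 r=18: -7+39=32 <72, l++
l=4 r=18: -6+39=33 <72, l++
l=5 r=18: 4+39=43 <72, l++
l=6 r=18: 11+39=50 <72, l++
l=7 r=18: 13+39=52 <72, l++
l=8 r=18: 16+39=55 <72, l++
l=9 r=18: 17+39=56 <72, l++
l=10 r=18: 20+39=59 <72, l++
l=11 r=18: 21+39=60 <72, l++
l=12 r=18: 22+39=61 <72, l++
l=13 r=18: 26+39=65 <72, l++
l=14 r=18: 30+39=69 <72, l++
l=15 r=18: 33+39=72, found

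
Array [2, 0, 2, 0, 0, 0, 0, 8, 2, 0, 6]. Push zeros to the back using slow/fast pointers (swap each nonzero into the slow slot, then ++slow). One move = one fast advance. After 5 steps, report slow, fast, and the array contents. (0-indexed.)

slow=2, fast=5, a=[2, 2, 0, 0, 0, 0, 0, 8, 2, 0, 6]

(s=0,f=0) a[fast]=2≠0 swap→a[0]=2 → slow++,fast++
(s=1,f=1) a[fast]=0 → fast++
(s=1,f=2) a[fast]=2≠0 swap→a[1]=2 → slow++,fast++
(s=2,f=3) a[fast]=0 → fast++
(s=2,f=4) a[fast]=0 → fast++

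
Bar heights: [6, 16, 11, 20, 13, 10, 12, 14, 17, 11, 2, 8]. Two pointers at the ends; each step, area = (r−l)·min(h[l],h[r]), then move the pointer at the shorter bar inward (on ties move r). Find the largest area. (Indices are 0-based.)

max area = 112

l=0 r=11: min(6,8)*11=66 best=66 *, l++
l=1 r=11: min(16,8)*10=80 best=80 *, r--
l=1 r=10: min(16,2)*9=18 best=80, r--
l=1 r=9: min(16,11)*8=88 best=88 *, r--
l=1 r=8: min(16,17)*7=112 best=112 *, l++
l=2 r=8: min(11,17)*6=66 best=112, l++
l=3 r=8: min(20,17)*5=85 best=112, r--
l=3 r=7: min(20,14)*4=56 best=112, r--
l=3 r=6: min(20,12)*3=36 best=112, r--
l=3 r=5: min(20,10)*2=20 best=112, r--
l=3 r=4: min(20,13)*1=13 best=112, r--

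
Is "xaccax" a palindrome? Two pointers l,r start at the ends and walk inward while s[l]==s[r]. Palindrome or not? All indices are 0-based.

l=0 r=5: 'x'=='x', l++,r--
l=1 r=4: 'a'=='a', l++,r--
l=2 r=3: 'c'=='c', l++,r--

palindrome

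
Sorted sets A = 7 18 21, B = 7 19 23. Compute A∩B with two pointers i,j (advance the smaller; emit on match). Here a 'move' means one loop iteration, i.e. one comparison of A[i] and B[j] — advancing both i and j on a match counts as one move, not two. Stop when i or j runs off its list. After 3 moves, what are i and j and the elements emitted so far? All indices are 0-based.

i=2, j=2, emitted=[7]

[i=0,j=0] 7==7 emit → i++,j++
[i=1,j=1] 18<19 → i++
[i=2,j=1] 21>19 → j++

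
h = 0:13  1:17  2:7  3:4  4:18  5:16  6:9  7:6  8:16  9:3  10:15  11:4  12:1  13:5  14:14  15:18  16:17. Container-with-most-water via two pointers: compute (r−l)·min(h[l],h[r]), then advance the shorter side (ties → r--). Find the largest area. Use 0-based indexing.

l=0 r=16: min(13,17)*16=208 best=208 *, l++
l=1 r=16: min(17,17)*15=255 best=255 *, r--
l=1 r=15: min(17,18)*14=238 best=255, l++
l=2 r=15: min(7,18)*13=91 best=255, l++
l=3 r=15: min(4,18)*12=48 best=255, l++
l=4 r=15: min(18,18)*11=198 best=255, r--
l=4 r=14: min(18,14)*10=140 best=255, r--
l=4 r=13: min(18,5)*9=45 best=255, r--
l=4 r=12: min(18,1)*8=8 best=255, r--
l=4 r=11: min(18,4)*7=28 best=255, r--
l=4 r=10: min(18,15)*6=90 best=255, r--
l=4 r=9: min(18,3)*5=15 best=255, r--
l=4 r=8: min(18,16)*4=64 best=255, r--
l=4 r=7: min(18,6)*3=18 best=255, r--
l=4 r=6: min(18,9)*2=18 best=255, r--
l=4 r=5: min(18,16)*1=16 best=255, r--

max area = 255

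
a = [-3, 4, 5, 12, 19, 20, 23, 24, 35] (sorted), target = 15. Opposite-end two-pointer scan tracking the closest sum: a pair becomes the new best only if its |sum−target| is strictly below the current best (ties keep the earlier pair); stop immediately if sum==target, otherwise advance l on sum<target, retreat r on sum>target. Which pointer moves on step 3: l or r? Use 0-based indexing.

r

l=0 r=8: -3+35=32 d=17 *, r--
l=0 r=7: -3+24=21 d=6 *, r--
l=0 r=6: -3+23=20 d=5 *, r--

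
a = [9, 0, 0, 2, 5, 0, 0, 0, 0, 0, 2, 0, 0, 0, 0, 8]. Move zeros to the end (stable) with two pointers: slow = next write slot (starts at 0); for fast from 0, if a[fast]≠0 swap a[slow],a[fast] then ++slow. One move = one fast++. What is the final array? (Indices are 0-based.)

[9, 2, 5, 2, 8, 0, 0, 0, 0, 0, 0, 0, 0, 0, 0, 0]

slow=0 fast=0: a[fast]=9≠0 swap→a[0]=9, slow++,fast++
slow=1 fast=1: a[fast]=0, fast++
slow=1 fast=2: a[fast]=0, fast++
slow=1 fast=3: a[fast]=2≠0 swap→a[1]=2, slow++,fast++
slow=2 fast=4: a[fast]=5≠0 swap→a[2]=5, slow++,fast++
slow=3 fast=5: a[fast]=0, fast++
slow=3 fast=6: a[fast]=0, fast++
slow=3 fast=7: a[fast]=0, fast++
slow=3 fast=8: a[fast]=0, fast++
slow=3 fast=9: a[fast]=0, fast++
slow=3 fast=10: a[fast]=2≠0 swap→a[3]=2, slow++,fast++
slow=4 fast=11: a[fast]=0, fast++
slow=4 fast=12: a[fast]=0, fast++
slow=4 fast=13: a[fast]=0, fast++
slow=4 fast=14: a[fast]=0, fast++
slow=4 fast=15: a[fast]=8≠0 swap→a[4]=8, slow++,fast++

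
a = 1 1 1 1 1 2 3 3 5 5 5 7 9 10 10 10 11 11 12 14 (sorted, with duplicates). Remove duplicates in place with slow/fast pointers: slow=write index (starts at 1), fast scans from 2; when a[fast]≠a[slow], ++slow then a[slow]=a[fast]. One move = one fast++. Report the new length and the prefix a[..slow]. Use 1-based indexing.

slow=1 fast=2: a[fast]=1=a[slow] dup, fast++
slow=1 fast=3: a[fast]=1=a[slow] dup, fast++
slow=1 fast=4: a[fast]=1=a[slow] dup, fast++
slow=1 fast=5: a[fast]=1=a[slow] dup, fast++
slow=1 fast=6: a[fast]=2≠a[slow]=1 write a[2]=2, slow++,fast++
slow=2 fast=7: a[fast]=3≠a[slow]=2 write a[3]=3, slow++,fast++
slow=3 fast=8: a[fast]=3=a[slow] dup, fast++
slow=3 fast=9: a[fast]=5≠a[slow]=3 write a[4]=5, slow++,fast++
slow=4 fast=10: a[fast]=5=a[slow] dup, fast++
slow=4 fast=11: a[fast]=5=a[slow] dup, fast++
slow=4 fast=12: a[fast]=7≠a[slow]=5 write a[5]=7, slow++,fast++
slow=5 fast=13: a[fast]=9≠a[slow]=7 write a[6]=9, slow++,fast++
slow=6 fast=14: a[fast]=10≠a[slow]=9 write a[7]=10, slow++,fast++
slow=7 fast=15: a[fast]=10=a[slow] dup, fast++
slow=7 fast=16: a[fast]=10=a[slow] dup, fast++
slow=7 fast=17: a[fast]=11≠a[slow]=10 write a[8]=11, slow++,fast++
slow=8 fast=18: a[fast]=11=a[slow] dup, fast++
slow=8 fast=19: a[fast]=12≠a[slow]=11 write a[9]=12, slow++,fast++
slow=9 fast=20: a[fast]=14≠a[slow]=12 write a[10]=14, slow++,fast++

length 10; prefix = [1, 2, 3, 5, 7, 9, 10, 11, 12, 14]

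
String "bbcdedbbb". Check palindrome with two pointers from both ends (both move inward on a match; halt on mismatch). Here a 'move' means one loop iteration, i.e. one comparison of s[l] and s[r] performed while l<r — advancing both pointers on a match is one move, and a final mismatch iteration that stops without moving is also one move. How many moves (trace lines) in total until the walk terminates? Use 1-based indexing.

3 moves

[1,9] 'b'=='b' → l++,r--
[2,8] 'b'=='b' → l++,r--
[3,7] 'c'!='b' → stop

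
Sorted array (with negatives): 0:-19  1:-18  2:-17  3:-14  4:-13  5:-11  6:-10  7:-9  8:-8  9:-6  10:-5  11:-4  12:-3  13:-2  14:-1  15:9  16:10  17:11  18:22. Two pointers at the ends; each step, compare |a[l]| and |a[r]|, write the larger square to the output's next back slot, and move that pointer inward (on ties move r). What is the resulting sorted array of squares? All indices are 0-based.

[1, 4, 9, 16, 25, 36, 64, 81, 81, 100, 100, 121, 121, 169, 196, 289, 324, 361, 484]

[0,18] |-19|<=|22| out[18]=484 → r--
[0,17] |-19|>|11| out[17]=361 → l++
[1,17] |-18|>|11| out[16]=324 → l++
[2,17] |-17|>|11| out[15]=289 → l++
[3,17] |-14|>|11| out[14]=196 → l++
[4,17] |-13|>|11| out[13]=169 → l++
[5,17] |-11|<=|11| out[12]=121 → r--
[5,16] |-11|>|10| out[11]=121 → l++
[6,16] |-10|<=|10| out[10]=100 → r--
[6,15] |-10|>|9| out[9]=100 → l++
[7,15] |-9|<=|9| out[8]=81 → r--
[7,14] |-9|>|-1| out[7]=81 → l++
[8,14] |-8|>|-1| out[6]=64 → l++
[9,14] |-6|>|-1| out[5]=36 → l++
[10,14] |-5|>|-1| out[4]=25 → l++
[11,14] |-4|>|-1| out[3]=16 → l++
[12,14] |-3|>|-1| out[2]=9 → l++
[13,14] |-2|>|-1| out[1]=4 → l++
[14,14] |-1|<=|-1| out[0]=1 → r--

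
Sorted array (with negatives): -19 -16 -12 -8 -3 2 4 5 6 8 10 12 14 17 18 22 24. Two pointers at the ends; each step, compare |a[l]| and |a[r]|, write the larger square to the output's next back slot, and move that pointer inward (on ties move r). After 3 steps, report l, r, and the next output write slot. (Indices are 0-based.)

[0,16] |-19|<=|24| out[16]=576 → r--
[0,15] |-19|<=|22| out[15]=484 → r--
[0,14] |-19|>|18| out[14]=361 → l++

l=1, r=14, next write slot=13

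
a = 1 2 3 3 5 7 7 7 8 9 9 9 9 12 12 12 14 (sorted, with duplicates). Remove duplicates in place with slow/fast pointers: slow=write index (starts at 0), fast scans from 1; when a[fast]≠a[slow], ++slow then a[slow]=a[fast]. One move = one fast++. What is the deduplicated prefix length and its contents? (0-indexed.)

slow=0 fast=1: a[fast]=2≠a[slow]=1 write a[1]=2, slow++,fast++
slow=1 fast=2: a[fast]=3≠a[slow]=2 write a[2]=3, slow++,fast++
slow=2 fast=3: a[fast]=3=a[slow] dup, fast++
slow=2 fast=4: a[fast]=5≠a[slow]=3 write a[3]=5, slow++,fast++
slow=3 fast=5: a[fast]=7≠a[slow]=5 write a[4]=7, slow++,fast++
slow=4 fast=6: a[fast]=7=a[slow] dup, fast++
slow=4 fast=7: a[fast]=7=a[slow] dup, fast++
slow=4 fast=8: a[fast]=8≠a[slow]=7 write a[5]=8, slow++,fast++
slow=5 fast=9: a[fast]=9≠a[slow]=8 write a[6]=9, slow++,fast++
slow=6 fast=10: a[fast]=9=a[slow] dup, fast++
slow=6 fast=11: a[fast]=9=a[slow] dup, fast++
slow=6 fast=12: a[fast]=9=a[slow] dup, fast++
slow=6 fast=13: a[fast]=12≠a[slow]=9 write a[7]=12, slow++,fast++
slow=7 fast=14: a[fast]=12=a[slow] dup, fast++
slow=7 fast=15: a[fast]=12=a[slow] dup, fast++
slow=7 fast=16: a[fast]=14≠a[slow]=12 write a[8]=14, slow++,fast++

length 9; prefix = [1, 2, 3, 5, 7, 8, 9, 12, 14]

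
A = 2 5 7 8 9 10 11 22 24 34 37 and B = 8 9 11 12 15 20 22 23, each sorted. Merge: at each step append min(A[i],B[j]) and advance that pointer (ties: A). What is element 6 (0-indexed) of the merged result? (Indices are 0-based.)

merged[6] = 9

i=0 j=0: A[i]=2<=B[j]=8 take 2, i++
i=1 j=0: A[i]=5<=B[j]=8 take 5, i++
i=2 j=0: A[i]=7<=B[j]=8 take 7, i++
i=3 j=0: A[i]=8<=B[j]=8 take 8, i++
i=4 j=0: A[i]=9>B[j]=8 take 8, j++
i=4 j=1: A[i]=9<=B[j]=9 take 9, i++
i=5 j=1: A[i]=10>B[j]=9 take 9, j++
i=5 j=2: A[i]=10<=B[j]=11 take 10, i++
i=6 j=2: A[i]=11<=B[j]=11 take 11, i++
i=7 j=2: A[i]=22>B[j]=11 take 11, j++
i=7 j=3: A[i]=22>B[j]=12 take 12, j++
i=7 j=4: A[i]=22>B[j]=15 take 15, j++
i=7 j=5: A[i]=22>B[j]=20 take 20, j++
i=7 j=6: A[i]=22<=B[j]=22 take 22, i++
i=8 j=6: A[i]=24>B[j]=22 take 22, j++
i=8 j=7: A[i]=24>B[j]=23 take 23, j++
i=8 j=8: B done, take A[i]=24, i++
i=9 j=8: B done, take A[i]=34, i++
i=10 j=8: B done, take A[i]=37, i++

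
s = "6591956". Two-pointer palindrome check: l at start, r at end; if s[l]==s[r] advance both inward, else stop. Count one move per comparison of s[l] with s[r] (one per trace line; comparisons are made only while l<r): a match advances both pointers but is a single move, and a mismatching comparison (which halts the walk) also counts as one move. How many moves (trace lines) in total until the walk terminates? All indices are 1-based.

3 moves

l=1 r=7: '6'=='6', l++,r--
l=2 r=6: '5'=='5', l++,r--
l=3 r=5: '9'=='9', l++,r--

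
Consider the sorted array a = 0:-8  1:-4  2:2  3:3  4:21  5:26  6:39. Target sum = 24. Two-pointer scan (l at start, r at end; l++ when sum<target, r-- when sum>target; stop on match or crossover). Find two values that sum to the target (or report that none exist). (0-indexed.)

[0,6] -8+39=31 >24 → r--
[0,5] -8+26=18 <24 → l++
[1,5] -4+26=22 <24 → l++
[2,5] 2+26=28 >24 → r--
[2,4] 2+21=23 <24 → l++
[3,4] 3+21=24 → found

(3, 21)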